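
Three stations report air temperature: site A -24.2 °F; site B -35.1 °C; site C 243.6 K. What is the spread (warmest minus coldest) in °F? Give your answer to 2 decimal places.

9.99 °F

site A: -24.2 °F = -31.222 °C.
site C: 243.6 K = -29.550 °C.
Spread: (-29.550) − (-35.100) = 5.550 °C = 9.99 °F.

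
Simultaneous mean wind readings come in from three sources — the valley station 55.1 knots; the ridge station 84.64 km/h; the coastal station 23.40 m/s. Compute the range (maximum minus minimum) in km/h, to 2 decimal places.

the valley station: 55.1 kt = 102.0452 km/h.
the coastal station: 23.40 m/s = 84.2400 km/h.
Spread: 102.0452 − 84.2400 = 17.81 km/h.

17.81 km/h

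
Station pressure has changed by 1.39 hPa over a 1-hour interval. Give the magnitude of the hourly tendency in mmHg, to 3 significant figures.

1.39 hPa / 1 h × 0.750062 mmHg/hPa = 1.04 mmHg/h.

1.04 mmHg per hour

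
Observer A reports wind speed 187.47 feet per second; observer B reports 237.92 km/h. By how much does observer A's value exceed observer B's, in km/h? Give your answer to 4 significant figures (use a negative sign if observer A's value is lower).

-32.21 km/h

observer A: 187.47 ft/s = 205.7071 km/h.
Difference: 205.7071 − 237.9200 = -32.21 km/h.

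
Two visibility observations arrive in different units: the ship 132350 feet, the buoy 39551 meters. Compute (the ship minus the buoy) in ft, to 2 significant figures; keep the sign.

the buoy: 39551 m = 129760.50 ft.
Difference: 132350.00 − 129760.50 = 2600 ft.

2600 ft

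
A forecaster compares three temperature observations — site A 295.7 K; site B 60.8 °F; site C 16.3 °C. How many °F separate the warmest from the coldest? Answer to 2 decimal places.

11.79 °F

site A: 295.7 K = 22.550 °C.
site B: 60.8 °F = 16.000 °C.
Spread: 22.550 − 16.000 = 6.550 °C = 11.79 °F.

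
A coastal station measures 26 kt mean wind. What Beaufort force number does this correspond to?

Beaufort force 6

26 kt lies in the Beaufort 6 band (strong breeze, 22–27 kt).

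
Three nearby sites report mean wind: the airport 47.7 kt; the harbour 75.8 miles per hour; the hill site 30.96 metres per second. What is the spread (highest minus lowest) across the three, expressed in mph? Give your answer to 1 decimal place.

the airport: 47.7 kt = 54.892 mph.
the hill site: 30.96 m/s = 69.256 mph.
Spread: 75.800 − 54.892 = 20.9 mph.

20.9 mph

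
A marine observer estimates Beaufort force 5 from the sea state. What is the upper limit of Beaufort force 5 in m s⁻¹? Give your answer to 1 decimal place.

10.7 m/s

Beaufort 5 (fresh breeze) spans 8.0–10.7 m/s.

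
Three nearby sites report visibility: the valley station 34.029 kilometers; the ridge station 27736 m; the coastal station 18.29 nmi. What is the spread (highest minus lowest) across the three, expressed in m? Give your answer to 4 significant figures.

the valley station: 34.029 km = 34029.00 m.
the coastal station: 18.29 nmi = 33873.08 m.
Spread: 34029.00 − 27736.00 = 6293 m.

6293 m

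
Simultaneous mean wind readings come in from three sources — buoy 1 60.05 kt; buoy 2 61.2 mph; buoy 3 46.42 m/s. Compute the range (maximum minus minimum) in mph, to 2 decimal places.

42.64 mph

buoy 1: 60.05 kt = 69.1043 mph.
buoy 3: 46.42 m/s = 103.8386 mph.
Spread: 103.8386 − 61.2000 = 42.64 mph.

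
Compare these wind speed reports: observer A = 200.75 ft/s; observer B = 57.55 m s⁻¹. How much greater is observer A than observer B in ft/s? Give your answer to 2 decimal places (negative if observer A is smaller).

11.94 ft/s

observer B: 57.55 m/s = 188.8123 ft/s.
Difference: 200.7500 − 188.8123 = 11.94 ft/s.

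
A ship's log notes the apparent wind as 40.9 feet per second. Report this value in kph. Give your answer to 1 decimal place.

1 ft/s = 1.09728 km/h, so 40.9 × 1.09728 = 44.9 km/h.

44.9 km/h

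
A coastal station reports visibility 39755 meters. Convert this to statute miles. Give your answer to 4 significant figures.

1 m = 0.000621371 SM, so 39755 × 0.000621371 = 24.70 SM.

24.70 SM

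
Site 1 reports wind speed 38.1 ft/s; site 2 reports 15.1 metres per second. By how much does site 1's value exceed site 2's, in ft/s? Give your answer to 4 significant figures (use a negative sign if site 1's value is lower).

-11.44 ft/s

site 2: 15.1 m/s = 49.5407 ft/s.
Difference: 38.1000 − 49.5407 = -11.44 ft/s.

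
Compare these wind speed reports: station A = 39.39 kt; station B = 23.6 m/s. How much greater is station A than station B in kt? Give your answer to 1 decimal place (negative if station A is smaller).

-6.5 kt

station B: 23.6 m/s = 45.875 kt.
Difference: 39.390 − 45.875 = -6.5 kt.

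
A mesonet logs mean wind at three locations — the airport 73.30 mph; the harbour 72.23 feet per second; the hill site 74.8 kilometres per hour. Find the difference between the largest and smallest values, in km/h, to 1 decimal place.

the airport: 73.30 mph = 117.965 km/h.
the harbour: 72.23 ft/s = 79.257 km/h.
Spread: 117.965 − 74.800 = 43.2 km/h.

43.2 km/h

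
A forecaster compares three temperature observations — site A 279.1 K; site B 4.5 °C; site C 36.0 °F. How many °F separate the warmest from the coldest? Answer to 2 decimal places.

site A: 279.1 K = 5.950 °C.
site C: 36.0 °F = 2.222 °C.
Spread: 5.950 − 2.222 = 3.728 °C = 6.71 °F.

6.71 °F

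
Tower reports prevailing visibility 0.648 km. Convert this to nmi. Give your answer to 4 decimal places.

0.3499 nmi

1 km = 0.539957 nmi, so 0.648 × 0.539957 = 0.3499 nmi.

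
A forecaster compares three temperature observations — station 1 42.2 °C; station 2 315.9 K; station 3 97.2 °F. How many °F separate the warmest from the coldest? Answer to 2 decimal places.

station 2: 315.9 K = 42.750 °C.
station 3: 97.2 °F = 36.222 °C.
Spread: 42.750 − 36.222 = 6.528 °C = 11.75 °F.

11.75 °F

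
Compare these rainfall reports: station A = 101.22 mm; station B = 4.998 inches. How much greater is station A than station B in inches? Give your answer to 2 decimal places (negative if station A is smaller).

-1.01 in

station A: 101.22 mm = 3.9850 in.
Difference: 3.9850 − 4.9980 = -1.01 in.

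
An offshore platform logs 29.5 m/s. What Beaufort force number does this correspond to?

Beaufort force 11

29.5 m/s lies in the Beaufort 11 band (violent storm, 28.5–32.6 m/s).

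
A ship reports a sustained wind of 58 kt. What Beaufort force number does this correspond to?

58 kt lies in the Beaufort 11 band (violent storm, 56–63 kt).

Beaufort force 11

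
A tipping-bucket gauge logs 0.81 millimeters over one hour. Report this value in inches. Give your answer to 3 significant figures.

1 mm = 0.0393701 in, so 0.81 × 0.0393701 = 0.0319 in.

0.0319 in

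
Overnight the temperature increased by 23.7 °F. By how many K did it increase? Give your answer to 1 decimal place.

13.2 K

For a temperature change the 32° offset cancels: ΔK = 23.7 × 0.5556 = 13.2 K.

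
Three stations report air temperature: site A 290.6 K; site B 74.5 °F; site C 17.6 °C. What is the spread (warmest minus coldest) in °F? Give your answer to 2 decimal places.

11.09 °F

site A: 290.6 K = 17.450 °C.
site B: 74.5 °F = 23.611 °C.
Spread: 23.611 − 17.450 = 6.161 °C = 11.09 °F.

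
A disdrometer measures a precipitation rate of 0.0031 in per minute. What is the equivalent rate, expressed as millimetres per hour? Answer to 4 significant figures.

4.724 mm/hour

0.0031 in/minute × 25.4 mm/in × 60 minute/hour = 4.724 mm/hour.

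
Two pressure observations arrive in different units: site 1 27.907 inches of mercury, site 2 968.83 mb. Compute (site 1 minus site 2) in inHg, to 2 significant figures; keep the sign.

-0.70 inHg

site 2: 968.83 mb = 28.6095 inHg.
Difference: 27.9070 − 28.6095 = -0.70 inHg.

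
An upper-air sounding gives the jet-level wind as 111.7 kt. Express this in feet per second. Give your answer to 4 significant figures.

188.5 ft/s

1 kt = 1.68781 ft/s, so 111.7 × 1.68781 = 188.5 ft/s.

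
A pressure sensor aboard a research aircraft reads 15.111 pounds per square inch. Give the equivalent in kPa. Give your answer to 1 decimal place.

1 psi = 6.89476 kPa, so 15.111 × 6.89476 = 104.2 kPa.

104.2 kPa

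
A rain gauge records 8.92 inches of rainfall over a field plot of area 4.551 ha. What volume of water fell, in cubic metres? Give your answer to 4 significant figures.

10310 cubic metres

Depth: 8.92 in × 25.4 = 226.568 mm.
Area: 4.551 ha = 45510 m².
1 mm over 1 m² is 1 L, so volume = 226.568 × 45510 = 10311110 L = 10310 m³.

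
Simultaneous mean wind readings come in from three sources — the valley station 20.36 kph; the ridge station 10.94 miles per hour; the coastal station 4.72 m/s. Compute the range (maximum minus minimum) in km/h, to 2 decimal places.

3.37 km/h

the ridge station: 10.94 mph = 17.6062 km/h.
the coastal station: 4.72 m/s = 16.9920 km/h.
Spread: 20.3600 − 16.9920 = 3.37 km/h.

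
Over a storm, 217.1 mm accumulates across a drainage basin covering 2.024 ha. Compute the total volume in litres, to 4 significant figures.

Area: 2.024 ha = 20240 m².
1 mm over 1 m² is 1 L, so volume = 217.1 × 20240 = 4394104 L ≈ 4394000 L.

4394000 litres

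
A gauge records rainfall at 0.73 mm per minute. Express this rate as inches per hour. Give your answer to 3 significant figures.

0.73 mm/minute × 0.0393701 in/mm × 60 minute/hour = 1.72 in/hour.

1.72 in/hour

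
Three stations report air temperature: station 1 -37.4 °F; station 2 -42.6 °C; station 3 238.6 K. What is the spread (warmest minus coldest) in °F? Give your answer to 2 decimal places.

14.49 °F

station 1: -37.4 °F = -38.556 °C.
station 3: 238.6 K = -34.550 °C.
Spread: (-34.550) − (-42.600) = 8.050 °C = 14.49 °F.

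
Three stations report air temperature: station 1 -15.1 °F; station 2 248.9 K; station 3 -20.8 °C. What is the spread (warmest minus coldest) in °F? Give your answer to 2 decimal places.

station 1: -15.1 °F = -26.167 °C.
station 2: 248.9 K = -24.250 °C.
Spread: (-20.800) − (-26.167) = 5.367 °C = 9.66 °F.

9.66 °F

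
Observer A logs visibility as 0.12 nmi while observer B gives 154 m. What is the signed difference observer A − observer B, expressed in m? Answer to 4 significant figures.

observer A: 0.12 nmi = 222.2400 m.
Difference: 222.2400 − 154.0000 = 68.24 m.

68.24 m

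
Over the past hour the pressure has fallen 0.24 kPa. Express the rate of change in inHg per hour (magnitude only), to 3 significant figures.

0.24 kPa / 1 h × 0.2953 inHg/kPa = 0.0709 inHg/h.

0.0709 inHg per hour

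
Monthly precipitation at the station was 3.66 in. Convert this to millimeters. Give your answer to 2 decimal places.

1 in = 25.4 mm, so 3.66 × 25.4 = 92.96 mm.

92.96 mm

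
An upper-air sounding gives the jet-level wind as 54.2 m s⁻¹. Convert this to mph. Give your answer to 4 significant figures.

121.2 mph

1 m/s = 2.23694 mph, so 54.2 × 2.23694 = 121.2 mph.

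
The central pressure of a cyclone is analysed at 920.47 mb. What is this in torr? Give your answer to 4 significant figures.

1 mb = 0.750062 mmHg, so 920.47 × 0.750062 = 690.4 mmHg.

690.4 mmHg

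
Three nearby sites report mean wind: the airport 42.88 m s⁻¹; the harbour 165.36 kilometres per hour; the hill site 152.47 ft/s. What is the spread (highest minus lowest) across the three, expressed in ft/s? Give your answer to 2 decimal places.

the airport: 42.88 m/s = 140.6824 ft/s.
the harbour: 165.36 km/h = 150.6999 ft/s.
Spread: 152.4700 − 140.6824 = 11.79 ft/s.

11.79 ft/s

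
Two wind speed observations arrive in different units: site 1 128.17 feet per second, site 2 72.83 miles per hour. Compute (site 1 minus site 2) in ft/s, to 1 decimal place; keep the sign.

site 2: 72.83 mph = 106.817 ft/s.
Difference: 128.170 − 106.817 = 21.4 ft/s.

21.4 ft/s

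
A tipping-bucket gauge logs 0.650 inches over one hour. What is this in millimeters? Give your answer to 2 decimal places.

16.51 mm

1 in = 25.4 mm, so 0.650 × 25.4 = 16.51 mm.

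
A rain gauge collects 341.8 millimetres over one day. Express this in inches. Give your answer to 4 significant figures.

1 mm = 0.0393701 in, so 341.8 × 0.0393701 = 13.46 in.

13.46 in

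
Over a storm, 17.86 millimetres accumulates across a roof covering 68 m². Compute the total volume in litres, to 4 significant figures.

1214 litres

1 mm over 1 m² is 1 L, so volume = 17.86 × 68 = 1214.48 L ≈ 1214 L.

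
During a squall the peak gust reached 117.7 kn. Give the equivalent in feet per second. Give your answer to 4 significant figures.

1 kt = 1.68781 ft/s, so 117.7 × 1.68781 = 198.7 ft/s.

198.7 ft/s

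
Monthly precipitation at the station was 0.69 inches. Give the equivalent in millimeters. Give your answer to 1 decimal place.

1 in = 25.4 mm, so 0.69 × 25.4 = 17.5 mm.

17.5 mm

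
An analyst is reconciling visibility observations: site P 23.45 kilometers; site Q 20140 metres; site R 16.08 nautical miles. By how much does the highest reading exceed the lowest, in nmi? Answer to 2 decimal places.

site P: 23.45 km = 12.6620 nmi.
site Q: 20140 m = 10.8747 nmi.
Spread: 16.0800 − 10.8747 = 5.21 nmi.

5.21 nmi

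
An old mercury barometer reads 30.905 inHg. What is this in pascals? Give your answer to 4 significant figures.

104700 Pa

1 inHg = 3386.39 Pa, so 30.905 × 3386.39 = 104700 Pa.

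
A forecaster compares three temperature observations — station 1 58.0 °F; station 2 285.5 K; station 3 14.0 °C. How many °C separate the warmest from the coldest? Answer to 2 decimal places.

2.09 °C

station 1: 58.0 °F = 14.444 °C.
station 2: 285.5 K = 12.350 °C.
Spread: 14.444 − 12.350 = 2.094 °C.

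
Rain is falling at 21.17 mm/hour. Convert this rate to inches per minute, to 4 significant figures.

21.17 mm/hour × 0.0393701 in/mm × 0.0166667 hour/minute = 0.01389 in/minute.

0.01389 in/minute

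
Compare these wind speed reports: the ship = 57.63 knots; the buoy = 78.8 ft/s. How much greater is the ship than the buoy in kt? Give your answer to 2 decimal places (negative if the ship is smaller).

the buoy: 78.8 ft/s = 46.6877 kt.
Difference: 57.6300 − 46.6877 = 10.94 kt.

10.94 kt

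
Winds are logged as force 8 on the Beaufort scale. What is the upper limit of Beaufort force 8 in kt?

40 kt

Beaufort 8 (gale) spans 34–40 knots.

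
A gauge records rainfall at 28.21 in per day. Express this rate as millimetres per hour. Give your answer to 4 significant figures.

28.21 in/day × 25.4 mm/in × 0.0416667 day/hour = 29.86 mm/hour.

29.86 mm/hour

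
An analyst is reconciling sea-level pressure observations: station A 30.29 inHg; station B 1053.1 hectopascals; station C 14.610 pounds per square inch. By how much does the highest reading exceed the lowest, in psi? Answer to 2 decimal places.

station A: 30.29 inHg = 14.8771 psi.
station B: 1053.1 hPa = 15.2739 psi.
Spread: 15.2739 − 14.6100 = 0.66 psi.

0.66 psi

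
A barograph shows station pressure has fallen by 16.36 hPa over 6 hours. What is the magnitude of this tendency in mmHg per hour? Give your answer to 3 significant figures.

16.36 hPa / 6 h × 0.750062 mmHg/hPa = 2.05 mmHg/h.

2.05 mmHg per hour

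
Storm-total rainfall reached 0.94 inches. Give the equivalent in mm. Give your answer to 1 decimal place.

1 in = 25.4 mm, so 0.94 × 25.4 = 23.9 mm.

23.9 mm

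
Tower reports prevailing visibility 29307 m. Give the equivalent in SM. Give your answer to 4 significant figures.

1 m = 0.000621371 SM, so 29307 × 0.000621371 = 18.21 SM.

18.21 SM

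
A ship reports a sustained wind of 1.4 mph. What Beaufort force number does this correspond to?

Beaufort force 1

1.4 mph = 0.6 m/s, which is Beaufort 1 (light air, 0.3–1.5 m/s).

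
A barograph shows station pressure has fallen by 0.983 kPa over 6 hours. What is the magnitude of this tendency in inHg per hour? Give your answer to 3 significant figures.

0.0484 inHg per hour

0.983 kPa / 6 h × 0.2953 inHg/kPa = 0.0484 inHg/h.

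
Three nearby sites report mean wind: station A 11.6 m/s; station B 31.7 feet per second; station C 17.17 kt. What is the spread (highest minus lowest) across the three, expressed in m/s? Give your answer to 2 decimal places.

2.77 m/s

station B: 31.7 ft/s = 9.6622 m/s.
station C: 17.17 kt = 8.8330 m/s.
Spread: 11.6000 − 8.8330 = 2.77 m/s.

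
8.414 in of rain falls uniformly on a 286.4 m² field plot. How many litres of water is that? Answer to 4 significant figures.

61210 litres

Depth: 8.414 in × 25.4 = 213.7156 mm.
1 mm over 1 m² is 1 L, so volume = 213.7156 × 286.4 = 61208.148 L ≈ 61210 L.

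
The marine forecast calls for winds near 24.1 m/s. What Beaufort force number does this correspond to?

24.1 m/s lies in the Beaufort 9 band (strong gale, 20.8–24.4 m/s).

Beaufort force 9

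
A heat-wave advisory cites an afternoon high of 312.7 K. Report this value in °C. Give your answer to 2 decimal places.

°C = 312.7 − 273.15 = 39.55 °C.

39.55 °C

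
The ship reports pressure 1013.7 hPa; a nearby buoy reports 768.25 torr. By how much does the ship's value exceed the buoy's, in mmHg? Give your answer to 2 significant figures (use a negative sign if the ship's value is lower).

-7.9 mmHg

the ship: 1013.7 hPa = 760.337 mmHg.
Difference: 760.337 − 768.250 = -7.9 mmHg.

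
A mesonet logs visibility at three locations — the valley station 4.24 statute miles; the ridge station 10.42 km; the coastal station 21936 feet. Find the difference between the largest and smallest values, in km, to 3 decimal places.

3.734 km

the valley station: 4.24 SM = 6.82362 km.
the coastal station: 21936 ft = 6.68609 km.
Spread: 10.42000 − 6.68609 = 3.734 km.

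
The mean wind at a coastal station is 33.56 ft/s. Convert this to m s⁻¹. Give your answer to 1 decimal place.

1 ft/s = 0.3048 m/s, so 33.56 × 0.3048 = 10.2 m/s.

10.2 m/s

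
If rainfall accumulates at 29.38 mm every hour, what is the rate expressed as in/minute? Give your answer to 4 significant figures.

0.01928 in/minute

29.38 mm/hour × 0.0393701 in/mm × 0.0166667 hour/minute = 0.01928 in/minute.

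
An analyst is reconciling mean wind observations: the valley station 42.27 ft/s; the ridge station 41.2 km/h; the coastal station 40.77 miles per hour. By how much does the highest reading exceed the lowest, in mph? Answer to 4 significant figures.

15.17 mph

the valley station: 42.27 ft/s = 28.8205 mph.
the ridge station: 41.2 km/h = 25.6005 mph.
Spread: 40.7700 − 25.6005 = 15.17 mph.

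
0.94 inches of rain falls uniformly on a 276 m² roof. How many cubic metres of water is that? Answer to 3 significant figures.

Depth: 0.94 in × 25.4 = 23.876 mm.
1 mm over 1 m² is 1 L, so volume = 23.876 × 276 = 6589.776 L = 6.59 m³.

6.59 cubic metres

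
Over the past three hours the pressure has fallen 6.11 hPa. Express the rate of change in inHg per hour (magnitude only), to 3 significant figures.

0.0601 inHg per hour

6.11 hPa / 3 h × 0.02953 inHg/hPa = 0.0601 inHg/h.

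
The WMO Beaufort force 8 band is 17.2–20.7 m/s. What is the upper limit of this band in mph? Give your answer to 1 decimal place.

46.3 mph

17.2–20.7 m/s × 2.237 = 38.5–46.3 mph.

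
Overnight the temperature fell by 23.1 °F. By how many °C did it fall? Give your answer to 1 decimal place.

Converting a difference, only the 9/5 scale factor applies: Δ°C = 23.1 × 0.5556 = 12.8 °C.

12.8 °C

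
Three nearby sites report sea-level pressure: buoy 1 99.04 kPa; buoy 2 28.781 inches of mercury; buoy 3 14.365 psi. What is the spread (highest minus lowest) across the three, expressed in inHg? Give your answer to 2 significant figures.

buoy 1: 99.04 kPa = 29.2465 inHg.
buoy 3: 14.365 psi = 29.2474 inHg.
Spread: 29.2474 − 28.7810 = 0.47 inHg.

0.47 inHg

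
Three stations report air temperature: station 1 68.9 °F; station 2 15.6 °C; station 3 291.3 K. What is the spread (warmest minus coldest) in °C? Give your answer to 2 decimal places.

station 1: 68.9 °F = 20.500 °C.
station 3: 291.3 K = 18.150 °C.
Spread: 20.500 − 15.600 = 4.900 °C.

4.90 °C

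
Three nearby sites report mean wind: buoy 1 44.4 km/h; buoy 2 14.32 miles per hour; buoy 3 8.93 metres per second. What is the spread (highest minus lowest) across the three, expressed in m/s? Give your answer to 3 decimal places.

buoy 1: 44.4 km/h = 12.33333 m/s.
buoy 2: 14.32 mph = 6.40161 m/s.
Spread: 12.33333 − 6.40161 = 5.932 m/s.

5.932 m/s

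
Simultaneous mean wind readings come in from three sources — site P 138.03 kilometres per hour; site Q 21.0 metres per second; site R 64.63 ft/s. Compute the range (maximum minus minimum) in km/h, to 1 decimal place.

67.1 km/h

site Q: 21.0 m/s = 75.600 km/h.
site R: 64.63 ft/s = 70.917 km/h.
Spread: 138.030 − 70.917 = 67.1 km/h.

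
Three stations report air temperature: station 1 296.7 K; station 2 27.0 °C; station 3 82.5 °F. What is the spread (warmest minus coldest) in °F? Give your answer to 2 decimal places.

station 1: 296.7 K = 23.550 °C.
station 3: 82.5 °F = 28.056 °C.
Spread: 28.056 − 23.550 = 4.506 °C = 8.11 °F.

8.11 °F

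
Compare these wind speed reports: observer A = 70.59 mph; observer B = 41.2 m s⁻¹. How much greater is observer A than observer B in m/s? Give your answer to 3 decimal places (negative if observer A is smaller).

observer A: 70.59 mph = 31.55655 m/s.
Difference: 31.55655 − 41.20000 = -9.643 m/s.

-9.643 m/s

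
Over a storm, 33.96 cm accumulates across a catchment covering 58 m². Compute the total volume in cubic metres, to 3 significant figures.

19.7 cubic metres

Depth: 33.96 cm × 10 = 339.6 mm.
1 mm over 1 m² is 1 L, so volume = 339.6 × 58 = 19696.8 L = 19.7 m³.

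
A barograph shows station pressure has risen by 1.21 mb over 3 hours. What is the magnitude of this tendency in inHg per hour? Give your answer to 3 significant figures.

1.21 mb / 3 h × 0.02953 inHg/mb = 0.0119 inHg/h.

0.0119 inHg per hour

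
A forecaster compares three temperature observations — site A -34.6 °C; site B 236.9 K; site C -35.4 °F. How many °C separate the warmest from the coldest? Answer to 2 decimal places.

site B: 236.9 K = -36.250 °C.
site C: -35.4 °F = -37.444 °C.
Spread: (-34.600) − (-37.444) = 2.844 °C.

2.84 °C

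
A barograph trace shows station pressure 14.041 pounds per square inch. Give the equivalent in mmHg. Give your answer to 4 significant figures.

1 psi = 51.7149 mmHg, so 14.041 × 51.7149 = 726.1 mmHg.

726.1 mmHg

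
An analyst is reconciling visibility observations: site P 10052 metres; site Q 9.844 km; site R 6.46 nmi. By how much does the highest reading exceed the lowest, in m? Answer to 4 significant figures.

site Q: 9.844 km = 9844.00 m.
site R: 6.46 nmi = 11963.92 m.
Spread: 11963.92 − 9844.00 = 2120 m.

2120 m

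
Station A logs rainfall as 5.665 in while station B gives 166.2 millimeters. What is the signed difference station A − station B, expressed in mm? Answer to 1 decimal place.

station A: 5.665 in = 143.891 mm.
Difference: 143.891 − 166.200 = -22.3 mm.

-22.3 mm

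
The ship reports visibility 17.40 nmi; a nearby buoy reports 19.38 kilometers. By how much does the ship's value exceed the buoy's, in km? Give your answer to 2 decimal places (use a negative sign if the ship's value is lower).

the ship: 17.40 nmi = 32.2248 km.
Difference: 32.2248 − 19.3800 = 12.84 km.

12.84 km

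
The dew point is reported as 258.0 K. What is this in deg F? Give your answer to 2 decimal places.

First to °C: -15.15 °C.
Then to °F: 4.73 °F.

4.73 °F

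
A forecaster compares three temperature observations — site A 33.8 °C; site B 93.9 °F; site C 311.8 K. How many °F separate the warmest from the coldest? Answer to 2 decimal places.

8.73 °F

site B: 93.9 °F = 34.389 °C.
site C: 311.8 K = 38.650 °C.
Spread: 38.650 − 33.800 = 4.850 °C = 8.73 °F.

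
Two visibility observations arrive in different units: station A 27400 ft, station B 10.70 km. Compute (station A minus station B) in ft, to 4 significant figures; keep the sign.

-7705 ft

station B: 10.70 km = 35104.99 ft.
Difference: 27400.00 − 35104.99 = -7705 ft.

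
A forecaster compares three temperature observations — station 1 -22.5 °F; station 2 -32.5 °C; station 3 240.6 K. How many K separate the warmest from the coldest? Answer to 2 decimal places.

2.27 K

station 1: -22.5 °F = -30.278 °C.
station 3: 240.6 K = -32.550 °C.
Spread: (-30.278) − (-32.550) = 2.272 °C.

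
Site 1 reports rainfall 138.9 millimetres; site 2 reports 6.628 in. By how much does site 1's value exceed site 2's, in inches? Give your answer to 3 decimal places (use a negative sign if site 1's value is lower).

site 1: 138.9 mm = 5.468504 in.
Difference: 5.468504 − 6.628000 = -1.159 in.

-1.159 in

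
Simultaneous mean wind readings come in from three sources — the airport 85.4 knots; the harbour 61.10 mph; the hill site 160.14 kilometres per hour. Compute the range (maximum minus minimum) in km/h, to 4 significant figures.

the airport: 85.4 kt = 158.1608 km/h.
the harbour: 61.10 mph = 98.3309 km/h.
Spread: 160.1400 − 98.3309 = 61.81 km/h.

61.81 km/h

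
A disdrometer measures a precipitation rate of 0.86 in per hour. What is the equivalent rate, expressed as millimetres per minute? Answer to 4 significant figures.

0.86 in/hour × 25.4 mm/in × 0.0166667 hour/minute = 0.3641 mm/minute.

0.3641 mm/minute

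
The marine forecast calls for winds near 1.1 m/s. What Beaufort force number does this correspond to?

1.1 m/s lies in the Beaufort 1 band (light air, 0.3–1.5 m/s).

Beaufort force 1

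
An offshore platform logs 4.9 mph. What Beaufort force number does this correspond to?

Beaufort force 2

4.9 mph = 2.2 m/s, which is Beaufort 2 (light breeze, 1.6–3.3 m/s).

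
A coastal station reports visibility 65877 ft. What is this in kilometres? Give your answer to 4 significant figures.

20.08 km

1 ft = 0.0003048 km, so 65877 × 0.0003048 = 20.08 km.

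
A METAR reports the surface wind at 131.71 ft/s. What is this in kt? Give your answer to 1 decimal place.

1 ft/s = 0.592484 kt, so 131.71 × 0.592484 = 78.0 kt.

78.0 kt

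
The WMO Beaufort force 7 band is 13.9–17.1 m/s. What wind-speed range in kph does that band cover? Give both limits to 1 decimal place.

13.9–17.1 m/s × 3.6 = 50.0–61.6 km/h.

50.0 to 61.6 km/h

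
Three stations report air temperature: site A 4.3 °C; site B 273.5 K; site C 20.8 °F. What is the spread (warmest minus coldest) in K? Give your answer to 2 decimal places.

10.52 K

site B: 273.5 K = 0.350 °C.
site C: 20.8 °F = -6.222 °C.
Spread: 4.300 − (-6.222) = 10.522 °C.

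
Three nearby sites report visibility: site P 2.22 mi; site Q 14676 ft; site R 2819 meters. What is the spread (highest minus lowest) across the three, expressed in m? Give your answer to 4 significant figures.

site P: 2.22 SM = 3572.74 m.
site Q: 14676 ft = 4473.24 m.
Spread: 4473.24 − 2819.00 = 1654 m.

1654 m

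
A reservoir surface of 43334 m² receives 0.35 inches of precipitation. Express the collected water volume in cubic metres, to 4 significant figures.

Depth: 0.35 in × 25.4 = 8.89 mm.
1 mm over 1 m² is 1 L, so volume = 8.89 × 43334 = 385239.26 L = 385.2 m³.

385.2 cubic metres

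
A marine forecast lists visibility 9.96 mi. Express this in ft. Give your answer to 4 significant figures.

52590 ft

1 SM = 5280 ft, so 9.96 × 5280 = 52590 ft.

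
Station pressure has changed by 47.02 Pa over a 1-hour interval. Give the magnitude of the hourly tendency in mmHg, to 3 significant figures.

0.353 mmHg per hour

47.02 Pa / 1 h × 0.00750062 mmHg/Pa = 0.353 mmHg/h.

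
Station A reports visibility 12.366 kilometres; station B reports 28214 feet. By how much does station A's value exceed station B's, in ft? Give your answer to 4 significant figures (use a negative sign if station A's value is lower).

12360 ft

station A: 12.366 km = 40570.87 ft.
Difference: 40570.87 − 28214.00 = 12360 ft.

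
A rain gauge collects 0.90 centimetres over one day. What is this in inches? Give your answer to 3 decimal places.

1 cm = 0.393701 in, so 0.90 × 0.393701 = 0.354 in.

0.354 in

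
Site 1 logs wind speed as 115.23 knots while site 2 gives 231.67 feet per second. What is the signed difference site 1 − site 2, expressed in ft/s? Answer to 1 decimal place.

site 1: 115.23 kt = 194.486 ft/s.
Difference: 194.486 − 231.670 = -37.2 ft/s.

-37.2 ft/s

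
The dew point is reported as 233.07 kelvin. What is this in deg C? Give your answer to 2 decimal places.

°C = 233.07 − 273.15 = -40.08 °C.

-40.08 °C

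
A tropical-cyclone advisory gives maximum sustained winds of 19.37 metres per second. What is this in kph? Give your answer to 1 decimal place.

69.7 km/h

1 m/s = 3.6 km/h, so 19.37 × 3.6 = 69.7 km/h.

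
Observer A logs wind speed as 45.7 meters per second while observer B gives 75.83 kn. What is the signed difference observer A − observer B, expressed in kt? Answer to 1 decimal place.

13.0 kt

observer A: 45.7 m/s = 88.834 kt.
Difference: 88.834 − 75.830 = 13.0 kt.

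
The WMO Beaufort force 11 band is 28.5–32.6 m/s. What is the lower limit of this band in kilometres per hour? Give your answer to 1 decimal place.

28.5–32.6 m/s × 3.6 = 102.6–117.4 km/h.

102.6 km/h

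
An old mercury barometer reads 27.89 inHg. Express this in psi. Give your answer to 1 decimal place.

1 inHg = 0.491154 psi, so 27.89 × 0.491154 = 13.7 psi.

13.7 psi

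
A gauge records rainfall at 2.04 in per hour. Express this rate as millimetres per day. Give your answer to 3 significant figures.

2.04 in/hour × 25.4 mm/in × 24 hour/day = 1240 mm/day.

1240 mm/day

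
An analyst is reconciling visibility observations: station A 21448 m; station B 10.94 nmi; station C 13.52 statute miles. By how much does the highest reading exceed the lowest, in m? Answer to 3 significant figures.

station B: 10.94 nmi = 20260.88 m.
station C: 13.52 SM = 21758.33 m.
Spread: 21758.33 − 20260.88 = 1500 m.

1500 m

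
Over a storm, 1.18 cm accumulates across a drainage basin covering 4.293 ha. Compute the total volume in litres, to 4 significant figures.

Depth: 1.18 cm × 10 = 11.8 mm.
Area: 4.293 ha = 42930 m².
1 mm over 1 m² is 1 L, so volume = 11.8 × 42930 = 506574 L ≈ 506600 L.

506600 litres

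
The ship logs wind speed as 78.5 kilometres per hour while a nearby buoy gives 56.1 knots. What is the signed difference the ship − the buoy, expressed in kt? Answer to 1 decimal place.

-13.7 kt

the ship: 78.5 km/h = 42.387 kt.
Difference: 42.387 − 56.100 = -13.7 kt.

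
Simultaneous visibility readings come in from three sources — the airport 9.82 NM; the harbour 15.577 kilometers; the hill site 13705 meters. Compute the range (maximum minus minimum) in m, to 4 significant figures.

4482 m

the airport: 9.82 nmi = 18186.64 m.
the harbour: 15.577 km = 15577.00 m.
Spread: 18186.64 − 13705.00 = 4482 m.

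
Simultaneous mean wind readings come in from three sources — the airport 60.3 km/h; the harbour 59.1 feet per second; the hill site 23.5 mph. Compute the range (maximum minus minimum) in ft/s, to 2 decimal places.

the airport: 60.3 km/h = 54.9541 ft/s.
the hill site: 23.5 mph = 34.4667 ft/s.
Spread: 59.1000 − 34.4667 = 24.63 ft/s.

24.63 ft/s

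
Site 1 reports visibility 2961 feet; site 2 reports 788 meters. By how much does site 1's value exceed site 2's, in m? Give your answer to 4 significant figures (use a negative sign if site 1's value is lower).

114.5 m

site 1: 2961 ft = 902.513 m.
Difference: 902.513 − 788.000 = 114.5 m.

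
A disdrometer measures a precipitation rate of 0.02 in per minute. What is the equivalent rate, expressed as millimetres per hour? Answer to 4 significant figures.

0.02 in/minute × 25.4 mm/in × 60 minute/hour = 30.48 mm/hour.

30.48 mm/hour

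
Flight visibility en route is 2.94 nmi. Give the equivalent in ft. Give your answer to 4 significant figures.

1 nmi = 6076.12 ft, so 2.94 × 6076.12 = 17860 ft.

17860 ft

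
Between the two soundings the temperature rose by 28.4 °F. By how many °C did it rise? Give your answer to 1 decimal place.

For a temperature change the 32° offset cancels: Δ°C = 28.4 × 0.5556 = 15.8 °C.

15.8 °C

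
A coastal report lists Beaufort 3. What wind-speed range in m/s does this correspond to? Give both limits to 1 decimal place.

3.4 to 5.4 m/s

Beaufort 3 (gentle breeze) spans 3.4–5.4 m/s.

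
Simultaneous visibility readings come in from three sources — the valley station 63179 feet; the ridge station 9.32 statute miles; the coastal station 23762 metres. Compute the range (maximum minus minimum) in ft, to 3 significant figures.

28700 ft

the ridge station: 9.32 SM = 49209.60 ft.
the coastal station: 23762 m = 77959.32 ft.
Spread: 77959.32 − 49209.60 = 28700 ft.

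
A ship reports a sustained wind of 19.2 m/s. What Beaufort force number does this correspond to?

19.2 m/s lies in the Beaufort 8 band (gale, 17.2–20.7 m/s).

Beaufort force 8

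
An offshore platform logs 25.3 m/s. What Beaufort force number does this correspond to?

Beaufort force 10

25.3 m/s lies in the Beaufort 10 band (storm, 24.5–28.4 m/s).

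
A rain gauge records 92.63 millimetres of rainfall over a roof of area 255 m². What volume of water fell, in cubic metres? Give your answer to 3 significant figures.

1 mm over 1 m² is 1 L, so volume = 92.63 × 255 = 23620.65 L = 23.6 m³.

23.6 cubic metres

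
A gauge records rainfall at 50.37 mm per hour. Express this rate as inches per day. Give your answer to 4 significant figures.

47.59 in/day

50.37 mm/hour × 0.0393701 in/mm × 24 hour/day = 47.59 in/day.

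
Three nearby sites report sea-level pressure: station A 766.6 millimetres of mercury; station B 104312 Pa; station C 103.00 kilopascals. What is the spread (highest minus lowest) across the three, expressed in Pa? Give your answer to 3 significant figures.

station A: 766.6 mmHg = 102204.94 Pa.
station C: 103.00 kPa = 103000.00 Pa.
Spread: 104312.00 − 102204.94 = 2110 Pa.

2110 Pa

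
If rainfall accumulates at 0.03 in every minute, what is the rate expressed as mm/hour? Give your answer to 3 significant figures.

0.03 in/minute × 25.4 mm/in × 60 minute/hour = 45.7 mm/hour.

45.7 mm/hour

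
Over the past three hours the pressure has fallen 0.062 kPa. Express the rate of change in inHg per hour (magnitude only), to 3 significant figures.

0.00610 inHg per hour

0.062 kPa / 3 h × 0.2953 inHg/kPa = 0.00610 inHg/h.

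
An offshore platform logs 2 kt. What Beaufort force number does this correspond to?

2 kt lies in the Beaufort 1 band (light air, 1–3 kt).

Beaufort force 1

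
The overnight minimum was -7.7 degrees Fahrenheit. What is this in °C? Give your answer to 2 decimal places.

°C = (°F − 32) × 5/9 = (-7.7 − 32) / 1.8 = -22.06 °C.

-22.06 °C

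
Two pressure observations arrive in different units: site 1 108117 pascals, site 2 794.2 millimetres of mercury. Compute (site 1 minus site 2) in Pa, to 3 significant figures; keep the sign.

site 2: 794.2 mmHg = 105884.64 Pa.
Difference: 108117.00 − 105884.64 = 2230 Pa.

2230 Pa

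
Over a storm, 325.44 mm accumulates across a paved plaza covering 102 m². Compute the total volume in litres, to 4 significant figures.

33190 litres

1 mm over 1 m² is 1 L, so volume = 325.44 × 102 = 33194.88 L ≈ 33190 L.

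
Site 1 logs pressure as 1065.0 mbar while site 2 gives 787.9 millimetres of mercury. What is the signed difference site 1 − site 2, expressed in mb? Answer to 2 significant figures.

site 2: 787.9 mmHg = 1050.45 mb.
Difference: 1065.00 − 1050.45 = 15 mb.

15 mb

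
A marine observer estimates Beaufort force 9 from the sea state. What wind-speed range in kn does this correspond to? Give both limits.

Beaufort 9 (strong gale) spans 41–47 knots.

41 to 47 kt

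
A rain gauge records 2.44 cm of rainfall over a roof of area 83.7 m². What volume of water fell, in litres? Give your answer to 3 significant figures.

2040 litres

Depth: 2.44 cm × 10 = 24.4 mm.
1 mm over 1 m² is 1 L, so volume = 24.4 × 83.7 = 2042.28 L ≈ 2040 L.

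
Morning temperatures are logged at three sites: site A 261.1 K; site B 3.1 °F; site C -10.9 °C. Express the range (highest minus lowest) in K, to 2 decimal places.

5.16 K

site A: 261.1 K = -12.050 °C.
site B: 3.1 °F = -16.056 °C.
Spread: (-10.900) − (-16.056) = 5.156 °C.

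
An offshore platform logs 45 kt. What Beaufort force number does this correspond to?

45 kt lies in the Beaufort 9 band (strong gale, 41–47 kt).

Beaufort force 9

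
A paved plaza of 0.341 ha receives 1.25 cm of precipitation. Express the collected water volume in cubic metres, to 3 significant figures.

42.6 cubic metres

Depth: 1.25 cm × 10 = 12.5 mm.
Area: 0.341 ha = 3410 m².
1 mm over 1 m² is 1 L, so volume = 12.5 × 3410 = 42625 L = 42.6 m³.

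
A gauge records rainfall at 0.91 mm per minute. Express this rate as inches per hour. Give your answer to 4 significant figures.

2.150 in/hour

0.91 mm/minute × 0.0393701 in/mm × 60 minute/hour = 2.150 in/hour.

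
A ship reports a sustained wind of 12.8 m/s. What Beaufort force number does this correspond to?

Beaufort force 6

12.8 m/s lies in the Beaufort 6 band (strong breeze, 10.8–13.8 m/s).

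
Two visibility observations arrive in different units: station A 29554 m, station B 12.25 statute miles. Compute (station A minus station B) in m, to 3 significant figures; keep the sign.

9840 m

station B: 12.25 SM = 19714.46 m.
Difference: 29554.00 − 19714.46 = 9840 m.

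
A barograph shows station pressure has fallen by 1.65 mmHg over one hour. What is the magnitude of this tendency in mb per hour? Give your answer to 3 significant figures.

2.20 mb per hour

1.65 mmHg / 1 h × 1.33322 mb/mmHg = 2.20 mb/h.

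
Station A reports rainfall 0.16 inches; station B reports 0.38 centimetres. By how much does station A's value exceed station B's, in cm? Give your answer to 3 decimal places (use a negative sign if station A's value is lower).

0.026 cm

station A: 0.16 in = 0.40640 cm.
Difference: 0.40640 − 0.38000 = 0.026 cm.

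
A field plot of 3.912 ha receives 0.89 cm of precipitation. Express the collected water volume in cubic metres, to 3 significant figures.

348 cubic metres

Depth: 0.89 cm × 10 = 8.9 mm.
Area: 3.912 ha = 39120 m².
1 mm over 1 m² is 1 L, so volume = 8.9 × 39120 = 348168 L = 348 m³.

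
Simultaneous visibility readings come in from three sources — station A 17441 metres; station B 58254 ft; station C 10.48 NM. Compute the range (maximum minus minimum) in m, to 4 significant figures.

station B: 58254 ft = 17755.82 m.
station C: 10.48 nmi = 19408.96 m.
Spread: 19408.96 − 17441.00 = 1968 m.

1968 m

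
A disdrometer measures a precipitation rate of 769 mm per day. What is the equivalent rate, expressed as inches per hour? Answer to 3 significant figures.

769 mm/day × 0.0393701 in/mm × 0.0416667 day/hour = 1.26 in/hour.

1.26 in/hour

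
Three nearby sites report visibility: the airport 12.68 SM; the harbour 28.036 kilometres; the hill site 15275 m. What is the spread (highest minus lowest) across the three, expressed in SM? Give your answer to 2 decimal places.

7.93 SM

the harbour: 28.036 km = 17.4208 SM.
the hill site: 15275 m = 9.4914 SM.
Spread: 17.4208 − 9.4914 = 7.93 SM.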